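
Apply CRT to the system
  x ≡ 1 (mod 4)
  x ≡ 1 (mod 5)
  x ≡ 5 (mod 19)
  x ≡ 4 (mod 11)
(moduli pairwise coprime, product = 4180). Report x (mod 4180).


Product of moduli M = 4 · 5 · 19 · 11 = 4180.
Merge one congruence at a time:
  Start: x ≡ 1 (mod 4).
  Combine with x ≡ 1 (mod 5); new modulus lcm = 20.
    Write x = 1 + 4·t and substitute into x ≡ 1 (mod 5): 4·t ≡ 1 − 1 = 0 (mod 5).
    The inverse of 4 mod 5 is 4 (since 4·4 = 16 = 3·5 + 1), so t ≡ 4·0 = 0 ≡ 0 (mod 5).
    Then x = 1 + 4·0 = 1, valid modulo lcm(4, 5) = 20: x ≡ 1 (mod 20).
  Combine with x ≡ 5 (mod 19); new modulus lcm = 380.
    Write x = 1 + 20·t and substitute into x ≡ 5 (mod 19): 20·t ≡ 5 − 1 = 4 (mod 19).
    Reduce coefficients mod 19: 1·t ≡ 4 (mod 19).
    So t ≡ 4 (mod 19).
    Then x = 1 + 20·4 = 81, valid modulo lcm(20, 19) = 380: x ≡ 81 (mod 380).
  Combine with x ≡ 4 (mod 11); new modulus lcm = 4180.
    Write x = 81 + 380·t and substitute into x ≡ 4 (mod 11): 380·t ≡ 4 − 81 = -77 (mod 11).
    Reduce coefficients mod 11: 6·t ≡ 0 (mod 11).
    The inverse of 6 mod 11 is 2 (since 6·2 = 12 = 1·11 + 1), so t ≡ 2·0 = 0 ≡ 0 (mod 11).
    Then x = 81 + 380·0 = 81, valid modulo lcm(380, 11) = 4180: x ≡ 81 (mod 4180).
Verify against each original: 81 mod 4 = 1, 81 mod 5 = 1, 81 mod 19 = 5, 81 mod 11 = 4.

x ≡ 81 (mod 4180).


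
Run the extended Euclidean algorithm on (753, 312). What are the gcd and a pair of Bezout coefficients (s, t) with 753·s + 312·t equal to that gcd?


Euclidean algorithm on (753, 312) — divide until remainder is 0:
  753 = 2 · 312 + 129
  312 = 2 · 129 + 54
  129 = 2 · 54 + 21
  54 = 2 · 21 + 12
  21 = 1 · 12 + 9
  12 = 1 · 9 + 3
  9 = 3 · 3 + 0
gcd(753, 312) = 3.
Track Bezout coefficients alongside the remainders: start with r₀ = 753 = a·1 + b·0 (s = 1, t = 0) and r₁ = 312 = a·0 + b·1 (s = 0, t = 1); each new remainder r_{k+1} = r_{k-1} − q_k·r_k inherits s_{k+1} = s_{k-1} − q_k·s_k, t_{k+1} = t_{k-1} − q_k·t_k, so r_k = a·s_k + b·t_k at every step:
  q = 2: r = 129, s = 1 − 2·0 = 1, t = 0 − 2·1 = -2  (check: 753·1 + 312·(-2) = 129)
  q = 2: r = 54, s = 0 − 2·1 = -2, t = 1 − 2·(-2) = 5  (check: 753·(-2) + 312·5 = 54)
  q = 2: r = 21, s = 1 − 2·(-2) = 5, t = -2 − 2·5 = -12  (check: 753·5 + 312·(-12) = 21)
  q = 2: r = 12, s = -2 − 2·5 = -12, t = 5 − 2·(-12) = 29  (check: 753·(-12) + 312·29 = 12)
  q = 1: r = 9, s = 5 − 1·(-12) = 17, t = -12 − 1·29 = -41  (check: 753·17 + 312·(-41) = 9)
  q = 1: r = 3, s = -12 − 1·17 = -29, t = 29 − 1·(-41) = 70  (check: 753·(-29) + 312·70 = 3)
The row with r = 3 (the gcd) gives the Bezout coefficients s = -29, t = 70.
Result: 753 · (-29) + 312 · (70) = 3.

gcd(753, 312) = 3; s = -29, t = 70 (check: 753·(-29) + 312·70 = 3).


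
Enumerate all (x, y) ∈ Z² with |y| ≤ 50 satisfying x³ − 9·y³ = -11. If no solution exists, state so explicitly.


The equation is x³ - 9y³ = -11. For fixed y, x³ = 9·y³ − 11, so a solution requires the RHS to be a perfect cube.
Strategy: iterate y from -50 to 50, compute RHS = 9·y³ − 11, and check whether it is a (positive or negative) perfect cube.
Check small values of y:
  y = 0: RHS = -11 is not a perfect cube.
  y = 1: RHS = -2 is not a perfect cube.
  y = -1: RHS = -20 is not a perfect cube.
  y = 2: RHS = 61 is not a perfect cube.
  y = -2: RHS = -83 is not a perfect cube.
  y = 3: RHS = 232 is not a perfect cube.
  y = -3: RHS = -254 is not a perfect cube.
Continuing the search up to |y| = 50 finds no solutions either.
No (x, y) in the scanned range satisfies the equation.

No integer solutions with |y| ≤ 50.


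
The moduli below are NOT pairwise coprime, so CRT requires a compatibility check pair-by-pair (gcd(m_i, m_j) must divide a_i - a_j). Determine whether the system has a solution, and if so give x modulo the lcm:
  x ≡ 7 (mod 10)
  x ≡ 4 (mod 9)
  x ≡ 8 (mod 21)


Moduli 10, 9, 21 are not pairwise coprime, so CRT works modulo lcm(m_i) when all pairwise compatibility conditions hold.
Pairwise compatibility: gcd(m_i, m_j) must divide a_i - a_j for every pair.
Merge one congruence at a time:
  Start: x ≡ 7 (mod 10).
  Combine with x ≡ 4 (mod 9): gcd(10, 9) = 1; 4 - 7 = -3, which IS divisible by 1, so compatible.
    Write x = 7 + 10·t and substitute into x ≡ 4 (mod 9): 10·t ≡ 4 − 7 = -3 (mod 9).
    Reduce coefficients mod 9: 1·t ≡ 6 (mod 9).
    So t ≡ 6 (mod 9).
    Then x = 7 + 10·6 = 67, valid modulo lcm(10, 9) = 90: x ≡ 67 (mod 90).
  Combine with x ≡ 8 (mod 21): gcd(90, 21) = 3, and 8 - 67 = -59 is NOT divisible by 3.
    ⇒ system is inconsistent (no integer solution).

No solution (the system is inconsistent).


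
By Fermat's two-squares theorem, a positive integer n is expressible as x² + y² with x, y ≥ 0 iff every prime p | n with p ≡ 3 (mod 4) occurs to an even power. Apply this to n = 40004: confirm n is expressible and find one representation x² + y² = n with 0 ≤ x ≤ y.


Step 1: Factor n = 40004 = 2^2 · 73 · 137.
Step 2: Check the mod-4 condition on each prime factor: 2 = 2 (special); 73 ≡ 1 (mod 4), exponent 1; 137 ≡ 1 (mod 4), exponent 1.
All primes ≡ 3 (mod 4) appear to even exponent (or don't appear), so by the two-squares theorem n IS expressible as a sum of two squares.
Step 3: Build a representation. Group n = k² · m with k = 2 and m = 73 · 137 = 10001 (a product of primes ≡ 1 (mod 4)); a representation of m scales to one of n via (k·x)² + (k·y)² = k²(x² + y²). Each prime p ≡ 1 (mod 4) is itself a sum of two squares; find a² by testing p − a² for a perfect square:
  73: 73 − 1² = 72, 73 − 2² = 69, 73 − 3² = 64 = 8² ⇒ 73 = 3² + 8².
  137: 137 − 1² = 136, 137 − 2² = 133, 137 − 3² = 128, 137 − 4² = 121 = 11² ⇒ 137 = 4² + 11².
  Combine using the Brahmagupta–Fibonacci identity (a² + b²)(c² + d²) = (ac − bd)² + (ad + bc)² = (ac + bd)² + (ad − bc)²:
  73 · 137 = 10001: from (3² + 8²)(4² + 11²), take (3·4 − 8·11, 3·11 + 8·4) = (12 − 88, 33 + 32) = (-76, 65); dropping signs (only squares matter) gives (76, 65); check 76² + 65² = 5776 + 4225 = 10001 ✓.
  Scale by k = 2: (2·76, 2·65) = (152, 130).
Step 4: Order so x ≤ y and verify: 130² + 152² = 16900 + 23104 = 40004 = n. ✓

n = 40004 = 130² + 152² (one valid representation with x ≤ y).


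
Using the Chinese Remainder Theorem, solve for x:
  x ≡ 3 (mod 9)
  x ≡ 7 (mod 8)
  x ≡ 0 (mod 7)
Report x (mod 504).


Moduli 9, 8, 7 are pairwise coprime; by CRT there is a unique solution modulo M = 9 · 8 · 7 = 504.
Solve pairwise, accumulating the modulus:
  Start with x ≡ 3 (mod 9).
  Combine with x ≡ 7 (mod 8): since gcd(9, 8) = 1, we get a unique residue mod 72.
    Write x = 3 + 9·t and substitute into x ≡ 7 (mod 8): 9·t ≡ 7 − 3 = 4 (mod 8).
    Reduce coefficients mod 8: 1·t ≡ 4 (mod 8).
    So t ≡ 4 (mod 8).
    Then x = 3 + 9·4 = 39, valid modulo lcm(9, 8) = 72: x ≡ 39 (mod 72).
  Combine with x ≡ 0 (mod 7): since gcd(72, 7) = 1, we get a unique residue mod 504.
    Write x = 39 + 72·t and substitute into x ≡ 0 (mod 7): 72·t ≡ 0 − 39 = -39 (mod 7).
    Reduce coefficients mod 7: 2·t ≡ 3 (mod 7).
    The inverse of 2 mod 7 is 4 (since 2·4 = 8 = 1·7 + 1), so t ≡ 4·3 = 12 ≡ 5 (mod 7).
    Then x = 39 + 72·5 = 399, valid modulo lcm(72, 7) = 504: x ≡ 399 (mod 504).
Verify: 399 mod 9 = 3 ✓, 399 mod 8 = 7 ✓, 399 mod 7 = 0 ✓.

x ≡ 399 (mod 504).


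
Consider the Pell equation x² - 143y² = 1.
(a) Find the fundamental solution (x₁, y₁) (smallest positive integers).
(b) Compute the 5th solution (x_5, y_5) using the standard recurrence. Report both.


Step 1: Find the fundamental solution (x₁, y₁) of x² - 143y² = 1.
  Expand √143 as a continued fraction. a₀ = ⌊√143⌋ = 11; iterate m_{k+1} = d_k·a_k − m_k, d_{k+1} = (143 − m_{k+1}²)/d_k, a_{k+1} = ⌊(a₀ + m_{k+1})/d_{k+1}⌋ (starting m₀ = 0, d₀ = 1), with convergents p_k = a_k·p_{k-1} + p_{k-2}, q_k = a_k·q_{k-1} + q_{k-2} (p₋₁ = 1, q₋₁ = 0):
  k = 0: a₀ = 11; p₀/q₀ = 11/1; p₀² − 143·q₀² = 121 − 143 = -22.
  k = 1: m = 11, d = 22, a = ⌊(11 + 11)/22⌋ = 1; p/q = (1·11 + 1)/(1·1 + 0) = 12/1; p² − 143·q² = 144 − 143 = 1.
  The first convergent with p² − 143·q² = 1 gives the fundamental solution (x₁, y₁) = (12, 1).
Step 2: Apply the recurrence (x_{n+1}, y_{n+1}) = (x₁x_n + 143y₁y_n, x₁y_n + y₁x_n) repeatedly.
  From (x_1, y_1) = (12, 1): x_2 = 12·12 + 143·1·1 = 287; y_2 = 12·1 + 1·12 = 24.
  From (x_2, y_2) = (287, 24): x_3 = 12·287 + 143·1·24 = 6876; y_3 = 12·24 + 1·287 = 575.
  From (x_3, y_3) = (6876, 575): x_4 = 12·6876 + 143·1·575 = 164737; y_4 = 12·575 + 1·6876 = 13776.
  From (x_4, y_4) = (164737, 13776): x_5 = 12·164737 + 143·1·13776 = 3946812; y_5 = 12·13776 + 1·164737 = 330049.
Step 3: Verify x_5² - 143·y_5² = 15577324963344 - 15577324963343 = 1 (should be 1). ✓

(x_1, y_1) = (12, 1); (x_5, y_5) = (3946812, 330049).


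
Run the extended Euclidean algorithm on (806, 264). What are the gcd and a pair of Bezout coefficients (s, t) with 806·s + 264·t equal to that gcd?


Euclidean algorithm on (806, 264) — divide until remainder is 0:
  806 = 3 · 264 + 14
  264 = 18 · 14 + 12
  14 = 1 · 12 + 2
  12 = 6 · 2 + 0
gcd(806, 264) = 2.
Track Bezout coefficients alongside the remainders: start with r₀ = 806 = a·1 + b·0 (s = 1, t = 0) and r₁ = 264 = a·0 + b·1 (s = 0, t = 1); each new remainder r_{k+1} = r_{k-1} − q_k·r_k inherits s_{k+1} = s_{k-1} − q_k·s_k, t_{k+1} = t_{k-1} − q_k·t_k, so r_k = a·s_k + b·t_k at every step:
  q = 3: r = 14, s = 1 − 3·0 = 1, t = 0 − 3·1 = -3  (check: 806·1 + 264·(-3) = 14)
  q = 18: r = 12, s = 0 − 18·1 = -18, t = 1 − 18·(-3) = 55  (check: 806·(-18) + 264·55 = 12)
  q = 1: r = 2, s = 1 − 1·(-18) = 19, t = -3 − 1·55 = -58  (check: 806·19 + 264·(-58) = 2)
The row with r = 2 (the gcd) gives the Bezout coefficients s = 19, t = -58.
Result: 806 · (19) + 264 · (-58) = 2.

gcd(806, 264) = 2; s = 19, t = -58 (check: 806·19 + 264·(-58) = 2).


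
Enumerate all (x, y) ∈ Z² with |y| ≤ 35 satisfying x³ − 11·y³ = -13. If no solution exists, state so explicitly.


The equation is x³ - 11y³ = -13. For fixed y, x³ = 11·y³ − 13, so a solution requires the RHS to be a perfect cube.
Strategy: iterate y from -35 to 35, compute RHS = 11·y³ − 13, and check whether it is a (positive or negative) perfect cube.
Check small values of y:
  y = 0: RHS = -13 is not a perfect cube.
  y = 1: RHS = -2 is not a perfect cube.
  y = -1: RHS = -24 is not a perfect cube.
  y = 2: RHS = 75 is not a perfect cube.
  y = -2: RHS = -101 is not a perfect cube.
  y = 3: RHS = 284 is not a perfect cube.
  y = -3: RHS = -310 is not a perfect cube.
Continuing the search up to |y| = 35 finds no solutions either.
No (x, y) in the scanned range satisfies the equation.

No integer solutions with |y| ≤ 35.


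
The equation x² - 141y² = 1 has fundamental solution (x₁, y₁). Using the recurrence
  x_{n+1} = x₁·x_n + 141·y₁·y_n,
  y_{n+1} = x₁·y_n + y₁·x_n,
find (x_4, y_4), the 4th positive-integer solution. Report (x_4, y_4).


Step 1: Find the fundamental solution (x₁, y₁) of x² - 141y² = 1.
  Expand √141 as a continued fraction. a₀ = ⌊√141⌋ = 11; iterate m_{k+1} = d_k·a_k − m_k, d_{k+1} = (141 − m_{k+1}²)/d_k, a_{k+1} = ⌊(a₀ + m_{k+1})/d_{k+1}⌋ (starting m₀ = 0, d₀ = 1), with convergents p_k = a_k·p_{k-1} + p_{k-2}, q_k = a_k·q_{k-1} + q_{k-2} (p₋₁ = 1, q₋₁ = 0):
  k = 0: a₀ = 11; p₀/q₀ = 11/1; p₀² − 141·q₀² = 121 − 141 = -20.
  k = 1: m = 11, d = 20, a = ⌊(11 + 11)/20⌋ = 1; p/q = (1·11 + 1)/(1·1 + 0) = 12/1; p² − 141·q² = 144 − 141 = 3.
  k = 2: m = 9, d = 3, a = ⌊(11 + 9)/3⌋ = 6; p/q = (6·12 + 11)/(6·1 + 1) = 83/7; p² − 141·q² = 6889 − 6909 = -20.
  k = 3: m = 9, d = 20, a = ⌊(11 + 9)/20⌋ = 1; p/q = (1·83 + 12)/(1·7 + 1) = 95/8; p² − 141·q² = 9025 − 9024 = 1.
  The first convergent with p² − 141·q² = 1 gives the fundamental solution (x₁, y₁) = (95, 8).
Step 2: Apply the recurrence (x_{n+1}, y_{n+1}) = (x₁x_n + 141y₁y_n, x₁y_n + y₁x_n) repeatedly.
  From (x_1, y_1) = (95, 8): x_2 = 95·95 + 141·8·8 = 18049; y_2 = 95·8 + 8·95 = 1520.
  From (x_2, y_2) = (18049, 1520): x_3 = 95·18049 + 141·8·1520 = 3429215; y_3 = 95·1520 + 8·18049 = 288792.
  From (x_3, y_3) = (3429215, 288792): x_4 = 95·3429215 + 141·8·288792 = 651532801; y_4 = 95·288792 + 8·3429215 = 54868960.
Step 3: Verify x_4² - 141·y_4² = 424494990778905601 - 424494990778905600 = 1 (should be 1). ✓

(x_1, y_1) = (95, 8); (x_4, y_4) = (651532801, 54868960).


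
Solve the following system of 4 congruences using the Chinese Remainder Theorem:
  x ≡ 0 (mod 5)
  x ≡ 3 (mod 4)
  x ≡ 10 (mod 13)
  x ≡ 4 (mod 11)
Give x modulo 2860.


Product of moduli M = 5 · 4 · 13 · 11 = 2860.
Merge one congruence at a time:
  Start: x ≡ 0 (mod 5).
  Combine with x ≡ 3 (mod 4); new modulus lcm = 20.
    Write x = 0 + 5·t and substitute into x ≡ 3 (mod 4): 5·t ≡ 3 − 0 = 3 (mod 4).
    Reduce coefficients mod 4: 1·t ≡ 3 (mod 4).
    So t ≡ 3 (mod 4).
    Then x = 0 + 5·3 = 15, valid modulo lcm(5, 4) = 20: x ≡ 15 (mod 20).
  Combine with x ≡ 10 (mod 13); new modulus lcm = 260.
    Write x = 15 + 20·t and substitute into x ≡ 10 (mod 13): 20·t ≡ 10 − 15 = -5 (mod 13).
    Reduce coefficients mod 13: 7·t ≡ 8 (mod 13).
    The inverse of 7 mod 13 is 2 (since 7·2 = 14 = 1·13 + 1), so t ≡ 2·8 = 16 ≡ 3 (mod 13).
    Then x = 15 + 20·3 = 75, valid modulo lcm(20, 13) = 260: x ≡ 75 (mod 260).
  Combine with x ≡ 4 (mod 11); new modulus lcm = 2860.
    Write x = 75 + 260·t and substitute into x ≡ 4 (mod 11): 260·t ≡ 4 − 75 = -71 (mod 11).
    Reduce coefficients mod 11: 7·t ≡ 6 (mod 11).
    The inverse of 7 mod 11 is 8 (since 7·8 = 56 = 5·11 + 1), so t ≡ 8·6 = 48 ≡ 4 (mod 11).
    Then x = 75 + 260·4 = 1115, valid modulo lcm(260, 11) = 2860: x ≡ 1115 (mod 2860).
Verify against each original: 1115 mod 5 = 0, 1115 mod 4 = 3, 1115 mod 13 = 10, 1115 mod 11 = 4.

x ≡ 1115 (mod 2860).


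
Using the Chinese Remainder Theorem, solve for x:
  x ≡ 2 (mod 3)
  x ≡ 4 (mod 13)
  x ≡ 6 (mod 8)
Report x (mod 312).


Moduli 3, 13, 8 are pairwise coprime; by CRT there is a unique solution modulo M = 3 · 13 · 8 = 312.
Solve pairwise, accumulating the modulus:
  Start with x ≡ 2 (mod 3).
  Combine with x ≡ 4 (mod 13): since gcd(3, 13) = 1, we get a unique residue mod 39.
    Write x = 2 + 3·t and substitute into x ≡ 4 (mod 13): 3·t ≡ 4 − 2 = 2 (mod 13).
    The inverse of 3 mod 13 is 9 (since 3·9 = 27 = 2·13 + 1), so t ≡ 9·2 = 18 ≡ 5 (mod 13).
    Then x = 2 + 3·5 = 17, valid modulo lcm(3, 13) = 39: x ≡ 17 (mod 39).
  Combine with x ≡ 6 (mod 8): since gcd(39, 8) = 1, we get a unique residue mod 312.
    Write x = 17 + 39·t and substitute into x ≡ 6 (mod 8): 39·t ≡ 6 − 17 = -11 (mod 8).
    Reduce coefficients mod 8: 7·t ≡ 5 (mod 8).
    The inverse of 7 mod 8 is 7 (since 7·7 = 49 = 6·8 + 1), so t ≡ 7·5 = 35 ≡ 3 (mod 8).
    Then x = 17 + 39·3 = 134, valid modulo lcm(39, 8) = 312: x ≡ 134 (mod 312).
Verify: 134 mod 3 = 2 ✓, 134 mod 13 = 4 ✓, 134 mod 8 = 6 ✓.

x ≡ 134 (mod 312).


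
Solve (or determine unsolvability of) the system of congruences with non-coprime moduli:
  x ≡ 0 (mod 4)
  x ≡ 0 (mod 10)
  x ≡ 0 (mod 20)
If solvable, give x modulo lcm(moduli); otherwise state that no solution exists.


Moduli 4, 10, 20 are not pairwise coprime, so CRT works modulo lcm(m_i) when all pairwise compatibility conditions hold.
Pairwise compatibility: gcd(m_i, m_j) must divide a_i - a_j for every pair.
Merge one congruence at a time:
  Start: x ≡ 0 (mod 4).
  Combine with x ≡ 0 (mod 10): gcd(4, 10) = 2; 0 - 0 = 0, which IS divisible by 2, so compatible.
    Write x = 0 + 4·t and substitute into x ≡ 0 (mod 10): 4·t ≡ 0 − 0 = 0 (mod 10).
    Divide the congruence (and modulus) by g = 2: 2·t ≡ 0 (mod 5).
    The inverse of 2 mod 5 is 3 (since 2·3 = 6 = 1·5 + 1), so t ≡ 3·0 = 0 ≡ 0 (mod 5).
    Then x = 0 + 4·0 = 0, valid modulo lcm(4, 10) = 20: x ≡ 0 (mod 20).
  Combine with x ≡ 0 (mod 20): gcd(20, 20) = 20; 0 - 0 = 0, which IS divisible by 20, so compatible.
    Write x = 0 + 20·t and substitute into x ≡ 0 (mod 20): 20·t ≡ 0 − 0 = 0 (mod 20).
    Divide the congruence (and modulus) by g = 20: 1·t ≡ 0 (mod 1).
    Modulo 1 every t works; take t = 0.
    Then x = 0 + 20·0 = 0, valid modulo lcm(20, 20) = 20: x ≡ 0 (mod 20).
Verify: 0 mod 4 = 0, 0 mod 10 = 0, 0 mod 20 = 0.

x ≡ 0 (mod 20).


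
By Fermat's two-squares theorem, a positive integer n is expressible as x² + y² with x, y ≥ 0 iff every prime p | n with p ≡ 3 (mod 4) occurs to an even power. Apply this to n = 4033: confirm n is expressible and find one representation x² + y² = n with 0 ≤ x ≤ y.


Step 1: Factor n = 4033 = 37 · 109.
Step 2: Check the mod-4 condition on each prime factor: 37 ≡ 1 (mod 4), exponent 1; 109 ≡ 1 (mod 4), exponent 1.
All primes ≡ 3 (mod 4) appear to even exponent (or don't appear), so by the two-squares theorem n IS expressible as a sum of two squares.
Step 3: Build a representation. Here n = 37 · 109 is a product of primes ≡ 1 (mod 4). Each prime p ≡ 1 (mod 4) is itself a sum of two squares; find a² by testing p − a² for a perfect square:
  37: 37 − 1² = 36 = 6² ⇒ 37 = 1² + 6².
  109: 109 − 1² = 108, 109 − 2² = 105, 109 − 3² = 100 = 10² ⇒ 109 = 3² + 10².
  Combine using the Brahmagupta–Fibonacci identity (a² + b²)(c² + d²) = (ac − bd)² + (ad + bc)² = (ac + bd)² + (ad − bc)²:
  37 · 109 = 4033: from (1² + 6²)(3² + 10²), take (1·3 − 6·10, 1·10 + 6·3) = (3 − 60, 10 + 18) = (-57, 28); dropping signs (only squares matter) gives (57, 28); check 57² + 28² = 3249 + 784 = 4033 ✓.
Step 4: Order so x ≤ y and verify: 28² + 57² = 784 + 3249 = 4033 = n. ✓

n = 4033 = 28² + 57² (one valid representation with x ≤ y).


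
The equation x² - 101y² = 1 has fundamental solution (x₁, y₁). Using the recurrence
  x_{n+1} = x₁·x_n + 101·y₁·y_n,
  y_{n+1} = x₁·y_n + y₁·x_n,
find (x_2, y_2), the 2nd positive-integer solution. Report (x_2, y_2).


Step 1: Find the fundamental solution (x₁, y₁) of x² - 101y² = 1.
  Expand √101 as a continued fraction. a₀ = ⌊√101⌋ = 10; iterate m_{k+1} = d_k·a_k − m_k, d_{k+1} = (101 − m_{k+1}²)/d_k, a_{k+1} = ⌊(a₀ + m_{k+1})/d_{k+1}⌋ (starting m₀ = 0, d₀ = 1), with convergents p_k = a_k·p_{k-1} + p_{k-2}, q_k = a_k·q_{k-1} + q_{k-2} (p₋₁ = 1, q₋₁ = 0):
  k = 0: a₀ = 10; p₀/q₀ = 10/1; p₀² − 101·q₀² = 100 − 101 = -1.
  k = 1: m = 10, d = 1, a = ⌊(10 + 10)/1⌋ = 20; p/q = (20·10 + 1)/(20·1 + 0) = 201/20; p² − 101·q² = 40401 − 40400 = 1.
  The first convergent with p² − 101·q² = 1 gives the fundamental solution (x₁, y₁) = (201, 20).
Step 2: Apply the recurrence (x_{n+1}, y_{n+1}) = (x₁x_n + 101y₁y_n, x₁y_n + y₁x_n) repeatedly.
  From (x_1, y_1) = (201, 20): x_2 = 201·201 + 101·20·20 = 80801; y_2 = 201·20 + 20·201 = 8040.
Step 3: Verify x_2² - 101·y_2² = 6528801601 - 6528801600 = 1 (should be 1). ✓

(x_1, y_1) = (201, 20); (x_2, y_2) = (80801, 8040).


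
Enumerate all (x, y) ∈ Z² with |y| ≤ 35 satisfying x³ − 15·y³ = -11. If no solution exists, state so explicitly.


The equation is x³ - 15y³ = -11. For fixed y, x³ = 15·y³ − 11, so a solution requires the RHS to be a perfect cube.
Strategy: iterate y from -35 to 35, compute RHS = 15·y³ − 11, and check whether it is a (positive or negative) perfect cube.
Check small values of y:
  y = 0: RHS = -11 is not a perfect cube.
  y = 1: RHS = 4 is not a perfect cube.
  y = -1: RHS = -26 is not a perfect cube.
  y = 2: RHS = 109 is not a perfect cube.
  y = -2: RHS = -131 is not a perfect cube.
  y = 3: RHS = 394 is not a perfect cube.
  y = -3: RHS = -416 is not a perfect cube.
Continuing the search up to |y| = 35 finds no solutions either.
No (x, y) in the scanned range satisfies the equation.

No integer solutions with |y| ≤ 35.


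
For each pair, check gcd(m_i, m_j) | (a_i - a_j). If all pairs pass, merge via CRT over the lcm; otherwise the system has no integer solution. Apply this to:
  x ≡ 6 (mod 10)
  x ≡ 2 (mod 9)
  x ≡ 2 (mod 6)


Moduli 10, 9, 6 are not pairwise coprime, so CRT works modulo lcm(m_i) when all pairwise compatibility conditions hold.
Pairwise compatibility: gcd(m_i, m_j) must divide a_i - a_j for every pair.
Merge one congruence at a time:
  Start: x ≡ 6 (mod 10).
  Combine with x ≡ 2 (mod 9): gcd(10, 9) = 1; 2 - 6 = -4, which IS divisible by 1, so compatible.
    Write x = 6 + 10·t and substitute into x ≡ 2 (mod 9): 10·t ≡ 2 − 6 = -4 (mod 9).
    Reduce coefficients mod 9: 1·t ≡ 5 (mod 9).
    So t ≡ 5 (mod 9).
    Then x = 6 + 10·5 = 56, valid modulo lcm(10, 9) = 90: x ≡ 56 (mod 90).
  Combine with x ≡ 2 (mod 6): gcd(90, 6) = 6; 2 - 56 = -54, which IS divisible by 6, so compatible.
    Write x = 56 + 90·t and substitute into x ≡ 2 (mod 6): 90·t ≡ 2 − 56 = -54 (mod 6).
    Divide the congruence (and modulus) by g = 6: 15·t ≡ -9 (mod 1).
    Modulo 1 every t works; take t = 0.
    Then x = 56 + 90·0 = 56, valid modulo lcm(90, 6) = 90: x ≡ 56 (mod 90).
Verify: 56 mod 10 = 6, 56 mod 9 = 2, 56 mod 6 = 2.

x ≡ 56 (mod 90).


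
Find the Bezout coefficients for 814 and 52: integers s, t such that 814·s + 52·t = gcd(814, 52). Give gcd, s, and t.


Euclidean algorithm on (814, 52) — divide until remainder is 0:
  814 = 15 · 52 + 34
  52 = 1 · 34 + 18
  34 = 1 · 18 + 16
  18 = 1 · 16 + 2
  16 = 8 · 2 + 0
gcd(814, 52) = 2.
Track Bezout coefficients alongside the remainders: start with r₀ = 814 = a·1 + b·0 (s = 1, t = 0) and r₁ = 52 = a·0 + b·1 (s = 0, t = 1); each new remainder r_{k+1} = r_{k-1} − q_k·r_k inherits s_{k+1} = s_{k-1} − q_k·s_k, t_{k+1} = t_{k-1} − q_k·t_k, so r_k = a·s_k + b·t_k at every step:
  q = 15: r = 34, s = 1 − 15·0 = 1, t = 0 − 15·1 = -15  (check: 814·1 + 52·(-15) = 34)
  q = 1: r = 18, s = 0 − 1·1 = -1, t = 1 − 1·(-15) = 16  (check: 814·(-1) + 52·16 = 18)
  q = 1: r = 16, s = 1 − 1·(-1) = 2, t = -15 − 1·16 = -31  (check: 814·2 + 52·(-31) = 16)
  q = 1: r = 2, s = -1 − 1·2 = -3, t = 16 − 1·(-31) = 47  (check: 814·(-3) + 52·47 = 2)
The row with r = 2 (the gcd) gives the Bezout coefficients s = -3, t = 47.
Result: 814 · (-3) + 52 · (47) = 2.

gcd(814, 52) = 2; s = -3, t = 47 (check: 814·(-3) + 52·47 = 2).


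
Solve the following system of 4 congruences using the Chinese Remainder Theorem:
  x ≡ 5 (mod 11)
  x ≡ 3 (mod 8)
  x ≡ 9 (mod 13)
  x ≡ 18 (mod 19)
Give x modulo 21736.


Product of moduli M = 11 · 8 · 13 · 19 = 21736.
Merge one congruence at a time:
  Start: x ≡ 5 (mod 11).
  Combine with x ≡ 3 (mod 8); new modulus lcm = 88.
    Write x = 5 + 11·t and substitute into x ≡ 3 (mod 8): 11·t ≡ 3 − 5 = -2 (mod 8).
    Reduce coefficients mod 8: 3·t ≡ 6 (mod 8).
    The inverse of 3 mod 8 is 3 (since 3·3 = 9 = 1·8 + 1), so t ≡ 3·6 = 18 ≡ 2 (mod 8).
    Then x = 5 + 11·2 = 27, valid modulo lcm(11, 8) = 88: x ≡ 27 (mod 88).
  Combine with x ≡ 9 (mod 13); new modulus lcm = 1144.
    Write x = 27 + 88·t and substitute into x ≡ 9 (mod 13): 88·t ≡ 9 − 27 = -18 (mod 13).
    Reduce coefficients mod 13: 10·t ≡ 8 (mod 13).
    The inverse of 10 mod 13 is 4 (since 10·4 = 40 = 3·13 + 1), so t ≡ 4·8 = 32 ≡ 6 (mod 13).
    Then x = 27 + 88·6 = 555, valid modulo lcm(88, 13) = 1144: x ≡ 555 (mod 1144).
  Combine with x ≡ 18 (mod 19); new modulus lcm = 21736.
    Write x = 555 + 1144·t and substitute into x ≡ 18 (mod 19): 1144·t ≡ 18 − 555 = -537 (mod 19).
    Reduce coefficients mod 19: 4·t ≡ 14 (mod 19).
    The inverse of 4 mod 19 is 5 (since 4·5 = 20 = 1·19 + 1), so t ≡ 5·14 = 70 ≡ 13 (mod 19).
    Then x = 555 + 1144·13 = 15427, valid modulo lcm(1144, 19) = 21736: x ≡ 15427 (mod 21736).
Verify against each original: 15427 mod 11 = 5, 15427 mod 8 = 3, 15427 mod 13 = 9, 15427 mod 19 = 18.

x ≡ 15427 (mod 21736).


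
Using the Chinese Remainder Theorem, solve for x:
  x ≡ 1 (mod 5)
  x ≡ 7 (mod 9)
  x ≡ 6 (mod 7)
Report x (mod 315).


Moduli 5, 9, 7 are pairwise coprime; by CRT there is a unique solution modulo M = 5 · 9 · 7 = 315.
Solve pairwise, accumulating the modulus:
  Start with x ≡ 1 (mod 5).
  Combine with x ≡ 7 (mod 9): since gcd(5, 9) = 1, we get a unique residue mod 45.
    Write x = 1 + 5·t and substitute into x ≡ 7 (mod 9): 5·t ≡ 7 − 1 = 6 (mod 9).
    The inverse of 5 mod 9 is 2 (since 5·2 = 10 = 1·9 + 1), so t ≡ 2·6 = 12 ≡ 3 (mod 9).
    Then x = 1 + 5·3 = 16, valid modulo lcm(5, 9) = 45: x ≡ 16 (mod 45).
  Combine with x ≡ 6 (mod 7): since gcd(45, 7) = 1, we get a unique residue mod 315.
    Write x = 16 + 45·t and substitute into x ≡ 6 (mod 7): 45·t ≡ 6 − 16 = -10 (mod 7).
    Reduce coefficients mod 7: 3·t ≡ 4 (mod 7).
    The inverse of 3 mod 7 is 5 (since 3·5 = 15 = 2·7 + 1), so t ≡ 5·4 = 20 ≡ 6 (mod 7).
    Then x = 16 + 45·6 = 286, valid modulo lcm(45, 7) = 315: x ≡ 286 (mod 315).
Verify: 286 mod 5 = 1 ✓, 286 mod 9 = 7 ✓, 286 mod 7 = 6 ✓.

x ≡ 286 (mod 315).


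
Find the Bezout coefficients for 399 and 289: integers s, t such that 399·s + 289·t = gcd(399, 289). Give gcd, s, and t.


Euclidean algorithm on (399, 289) — divide until remainder is 0:
  399 = 1 · 289 + 110
  289 = 2 · 110 + 69
  110 = 1 · 69 + 41
  69 = 1 · 41 + 28
  41 = 1 · 28 + 13
  28 = 2 · 13 + 2
  13 = 6 · 2 + 1
  2 = 2 · 1 + 0
gcd(399, 289) = 1.
Track Bezout coefficients alongside the remainders: start with r₀ = 399 = a·1 + b·0 (s = 1, t = 0) and r₁ = 289 = a·0 + b·1 (s = 0, t = 1); each new remainder r_{k+1} = r_{k-1} − q_k·r_k inherits s_{k+1} = s_{k-1} − q_k·s_k, t_{k+1} = t_{k-1} − q_k·t_k, so r_k = a·s_k + b·t_k at every step:
  q = 1: r = 110, s = 1 − 1·0 = 1, t = 0 − 1·1 = -1  (check: 399·1 + 289·(-1) = 110)
  q = 2: r = 69, s = 0 − 2·1 = -2, t = 1 − 2·(-1) = 3  (check: 399·(-2) + 289·3 = 69)
  q = 1: r = 41, s = 1 − 1·(-2) = 3, t = -1 − 1·3 = -4  (check: 399·3 + 289·(-4) = 41)
  q = 1: r = 28, s = -2 − 1·3 = -5, t = 3 − 1·(-4) = 7  (check: 399·(-5) + 289·7 = 28)
  q = 1: r = 13, s = 3 − 1·(-5) = 8, t = -4 − 1·7 = -11  (check: 399·8 + 289·(-11) = 13)
  q = 2: r = 2, s = -5 − 2·8 = -21, t = 7 − 2·(-11) = 29  (check: 399·(-21) + 289·29 = 2)
  q = 6: r = 1, s = 8 − 6·(-21) = 134, t = -11 − 6·29 = -185  (check: 399·134 + 289·(-185) = 1)
The row with r = 1 (the gcd) gives the Bezout coefficients s = 134, t = -185.
Result: 399 · (134) + 289 · (-185) = 1.

gcd(399, 289) = 1; s = 134, t = -185 (check: 399·134 + 289·(-185) = 1).


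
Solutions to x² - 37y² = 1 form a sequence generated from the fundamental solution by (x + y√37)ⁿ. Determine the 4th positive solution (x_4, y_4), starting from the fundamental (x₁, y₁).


Step 1: Find the fundamental solution (x₁, y₁) of x² - 37y² = 1.
  Expand √37 as a continued fraction. a₀ = ⌊√37⌋ = 6; iterate m_{k+1} = d_k·a_k − m_k, d_{k+1} = (37 − m_{k+1}²)/d_k, a_{k+1} = ⌊(a₀ + m_{k+1})/d_{k+1}⌋ (starting m₀ = 0, d₀ = 1), with convergents p_k = a_k·p_{k-1} + p_{k-2}, q_k = a_k·q_{k-1} + q_{k-2} (p₋₁ = 1, q₋₁ = 0):
  k = 0: a₀ = 6; p₀/q₀ = 6/1; p₀² − 37·q₀² = 36 − 37 = -1.
  k = 1: m = 6, d = 1, a = ⌊(6 + 6)/1⌋ = 12; p/q = (12·6 + 1)/(12·1 + 0) = 73/12; p² − 37·q² = 5329 − 5328 = 1.
  The first convergent with p² − 37·q² = 1 gives the fundamental solution (x₁, y₁) = (73, 12).
Step 2: Apply the recurrence (x_{n+1}, y_{n+1}) = (x₁x_n + 37y₁y_n, x₁y_n + y₁x_n) repeatedly.
  From (x_1, y_1) = (73, 12): x_2 = 73·73 + 37·12·12 = 10657; y_2 = 73·12 + 12·73 = 1752.
  From (x_2, y_2) = (10657, 1752): x_3 = 73·10657 + 37·12·1752 = 1555849; y_3 = 73·1752 + 12·10657 = 255780.
  From (x_3, y_3) = (1555849, 255780): x_4 = 73·1555849 + 37·12·255780 = 227143297; y_4 = 73·255780 + 12·1555849 = 37342128.
Step 3: Verify x_4² - 37·y_4² = 51594077372030209 - 51594077372030208 = 1 (should be 1). ✓

(x_1, y_1) = (73, 12); (x_4, y_4) = (227143297, 37342128).


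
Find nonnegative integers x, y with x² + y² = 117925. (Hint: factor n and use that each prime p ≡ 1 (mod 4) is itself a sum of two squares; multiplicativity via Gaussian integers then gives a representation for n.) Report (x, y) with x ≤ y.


Step 1: Factor n = 117925 = 5^2 · 53 · 89.
Step 2: Check the mod-4 condition on each prime factor: 5 ≡ 1 (mod 4), exponent 2; 53 ≡ 1 (mod 4), exponent 1; 89 ≡ 1 (mod 4), exponent 1.
All primes ≡ 3 (mod 4) appear to even exponent (or don't appear), so by the two-squares theorem n IS expressible as a sum of two squares.
Step 3: Build a representation. Group n = k² · m with k = 5 and m = 53 · 89 = 4717 (a product of primes ≡ 1 (mod 4)); a representation of m scales to one of n via (k·x)² + (k·y)² = k²(x² + y²). Each prime p ≡ 1 (mod 4) is itself a sum of two squares; find a² by testing p − a² for a perfect square:
  53: 53 − 1² = 52, 53 − 2² = 49 = 7² ⇒ 53 = 2² + 7².
  89: 89 − 1² = 88, 89 − 2² = 85, 89 − 3² = 80, 89 − 4² = 73, 89 − 5² = 64 = 8² ⇒ 89 = 5² + 8².
  Combine using the Brahmagupta–Fibonacci identity (a² + b²)(c² + d²) = (ac − bd)² + (ad + bc)² = (ac + bd)² + (ad − bc)²:
  53 · 89 = 4717: from (2² + 7²)(5² + 8²), take (2·5 − 7·8, 2·8 + 7·5) = (10 − 56, 16 + 35) = (-46, 51); dropping signs (only squares matter) gives (46, 51); check 46² + 51² = 2116 + 2601 = 4717 ✓.
  Scale by k = 5: (5·46, 5·51) = (230, 255).
Step 4: Order so x ≤ y and verify: 230² + 255² = 52900 + 65025 = 117925 = n. ✓

n = 117925 = 230² + 255² (one valid representation with x ≤ y).


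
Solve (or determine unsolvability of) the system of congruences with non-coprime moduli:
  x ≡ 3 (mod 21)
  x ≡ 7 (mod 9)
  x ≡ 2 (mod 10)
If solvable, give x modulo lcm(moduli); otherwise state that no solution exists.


Moduli 21, 9, 10 are not pairwise coprime, so CRT works modulo lcm(m_i) when all pairwise compatibility conditions hold.
Pairwise compatibility: gcd(m_i, m_j) must divide a_i - a_j for every pair.
Merge one congruence at a time:
  Start: x ≡ 3 (mod 21).
  Combine with x ≡ 7 (mod 9): gcd(21, 9) = 3, and 7 - 3 = 4 is NOT divisible by 3.
    ⇒ system is inconsistent (no integer solution).

No solution (the system is inconsistent).


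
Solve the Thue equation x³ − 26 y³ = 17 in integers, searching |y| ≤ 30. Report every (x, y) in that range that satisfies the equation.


The equation is x³ - 26y³ = 17. For fixed y, x³ = 26·y³ + 17, so a solution requires the RHS to be a perfect cube.
Strategy: iterate y from -30 to 30, compute RHS = 26·y³ + 17, and check whether it is a (positive or negative) perfect cube.
Check small values of y:
  y = 0: RHS = 17 is not a perfect cube.
  y = 1: RHS = 43 is not a perfect cube.
  y = -1: RHS = -9 is not a perfect cube.
  y = 2: RHS = 225 is not a perfect cube.
  y = -2: RHS = -191 is not a perfect cube.
  y = 3: RHS = 719 is not a perfect cube.
  y = -3: RHS = -685 is not a perfect cube.
Continuing the search up to |y| = 30 finds no solutions either.
No (x, y) in the scanned range satisfies the equation.

No integer solutions with |y| ≤ 30.


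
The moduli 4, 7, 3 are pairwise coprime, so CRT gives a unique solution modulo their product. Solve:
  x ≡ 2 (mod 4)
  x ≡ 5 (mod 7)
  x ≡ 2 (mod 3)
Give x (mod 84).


Moduli 4, 7, 3 are pairwise coprime; by CRT there is a unique solution modulo M = 4 · 7 · 3 = 84.
Solve pairwise, accumulating the modulus:
  Start with x ≡ 2 (mod 4).
  Combine with x ≡ 5 (mod 7): since gcd(4, 7) = 1, we get a unique residue mod 28.
    Write x = 2 + 4·t and substitute into x ≡ 5 (mod 7): 4·t ≡ 5 − 2 = 3 (mod 7).
    The inverse of 4 mod 7 is 2 (since 4·2 = 8 = 1·7 + 1), so t ≡ 2·3 = 6 ≡ 6 (mod 7).
    Then x = 2 + 4·6 = 26, valid modulo lcm(4, 7) = 28: x ≡ 26 (mod 28).
  Combine with x ≡ 2 (mod 3): since gcd(28, 3) = 1, we get a unique residue mod 84.
    Write x = 26 + 28·t and substitute into x ≡ 2 (mod 3): 28·t ≡ 2 − 26 = -24 (mod 3).
    Reduce coefficients mod 3: 1·t ≡ 0 (mod 3).
    So t ≡ 0 (mod 3).
    Then x = 26 + 28·0 = 26, valid modulo lcm(28, 3) = 84: x ≡ 26 (mod 84).
Verify: 26 mod 4 = 2 ✓, 26 mod 7 = 5 ✓, 26 mod 3 = 2 ✓.

x ≡ 26 (mod 84).


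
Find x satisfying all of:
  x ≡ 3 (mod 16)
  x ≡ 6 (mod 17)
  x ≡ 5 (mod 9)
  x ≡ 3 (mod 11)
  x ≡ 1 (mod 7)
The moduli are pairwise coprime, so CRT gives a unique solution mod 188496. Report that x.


Product of moduli M = 16 · 17 · 9 · 11 · 7 = 188496.
Merge one congruence at a time:
  Start: x ≡ 3 (mod 16).
  Combine with x ≡ 6 (mod 17); new modulus lcm = 272.
    Write x = 3 + 16·t and substitute into x ≡ 6 (mod 17): 16·t ≡ 6 − 3 = 3 (mod 17).
    The inverse of 16 mod 17 is 16 (since 16·16 = 256 = 15·17 + 1), so t ≡ 16·3 = 48 ≡ 14 (mod 17).
    Then x = 3 + 16·14 = 227, valid modulo lcm(16, 17) = 272: x ≡ 227 (mod 272).
  Combine with x ≡ 5 (mod 9); new modulus lcm = 2448.
    Write x = 227 + 272·t and substitute into x ≡ 5 (mod 9): 272·t ≡ 5 − 227 = -222 (mod 9).
    Reduce coefficients mod 9: 2·t ≡ 3 (mod 9).
    The inverse of 2 mod 9 is 5 (since 2·5 = 10 = 1·9 + 1), so t ≡ 5·3 = 15 ≡ 6 (mod 9).
    Then x = 227 + 272·6 = 1859, valid modulo lcm(272, 9) = 2448: x ≡ 1859 (mod 2448).
  Combine with x ≡ 3 (mod 11); new modulus lcm = 26928.
    Write x = 1859 + 2448·t and substitute into x ≡ 3 (mod 11): 2448·t ≡ 3 − 1859 = -1856 (mod 11).
    Reduce coefficients mod 11: 6·t ≡ 3 (mod 11).
    The inverse of 6 mod 11 is 2 (since 6·2 = 12 = 1·11 + 1), so t ≡ 2·3 = 6 ≡ 6 (mod 11).
    Then x = 1859 + 2448·6 = 16547, valid modulo lcm(2448, 11) = 26928: x ≡ 16547 (mod 26928).
  Combine with x ≡ 1 (mod 7); new modulus lcm = 188496.
    Write x = 16547 + 26928·t and substitute into x ≡ 1 (mod 7): 26928·t ≡ 1 − 16547 = -16546 (mod 7).
    Reduce coefficients mod 7: 6·t ≡ 2 (mod 7).
    The inverse of 6 mod 7 is 6 (since 6·6 = 36 = 5·7 + 1), so t ≡ 6·2 = 12 ≡ 5 (mod 7).
    Then x = 16547 + 26928·5 = 151187, valid modulo lcm(26928, 7) = 188496: x ≡ 151187 (mod 188496).
Verify against each original: 151187 mod 16 = 3, 151187 mod 17 = 6, 151187 mod 9 = 5, 151187 mod 11 = 3, 151187 mod 7 = 1.

x ≡ 151187 (mod 188496).


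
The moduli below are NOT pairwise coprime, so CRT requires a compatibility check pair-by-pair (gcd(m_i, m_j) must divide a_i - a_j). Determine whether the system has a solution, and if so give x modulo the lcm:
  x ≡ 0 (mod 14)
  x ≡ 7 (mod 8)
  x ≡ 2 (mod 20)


Moduli 14, 8, 20 are not pairwise coprime, so CRT works modulo lcm(m_i) when all pairwise compatibility conditions hold.
Pairwise compatibility: gcd(m_i, m_j) must divide a_i - a_j for every pair.
Merge one congruence at a time:
  Start: x ≡ 0 (mod 14).
  Combine with x ≡ 7 (mod 8): gcd(14, 8) = 2, and 7 - 0 = 7 is NOT divisible by 2.
    ⇒ system is inconsistent (no integer solution).

No solution (the system is inconsistent).


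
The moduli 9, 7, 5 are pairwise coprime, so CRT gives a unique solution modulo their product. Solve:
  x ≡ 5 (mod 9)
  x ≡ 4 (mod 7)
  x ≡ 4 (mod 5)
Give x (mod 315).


Moduli 9, 7, 5 are pairwise coprime; by CRT there is a unique solution modulo M = 9 · 7 · 5 = 315.
Solve pairwise, accumulating the modulus:
  Start with x ≡ 5 (mod 9).
  Combine with x ≡ 4 (mod 7): since gcd(9, 7) = 1, we get a unique residue mod 63.
    Write x = 5 + 9·t and substitute into x ≡ 4 (mod 7): 9·t ≡ 4 − 5 = -1 (mod 7).
    Reduce coefficients mod 7: 2·t ≡ 6 (mod 7).
    The inverse of 2 mod 7 is 4 (since 2·4 = 8 = 1·7 + 1), so t ≡ 4·6 = 24 ≡ 3 (mod 7).
    Then x = 5 + 9·3 = 32, valid modulo lcm(9, 7) = 63: x ≡ 32 (mod 63).
  Combine with x ≡ 4 (mod 5): since gcd(63, 5) = 1, we get a unique residue mod 315.
    Write x = 32 + 63·t and substitute into x ≡ 4 (mod 5): 63·t ≡ 4 − 32 = -28 (mod 5).
    Reduce coefficients mod 5: 3·t ≡ 2 (mod 5).
    The inverse of 3 mod 5 is 2 (since 3·2 = 6 = 1·5 + 1), so t ≡ 2·2 = 4 ≡ 4 (mod 5).
    Then x = 32 + 63·4 = 284, valid modulo lcm(63, 5) = 315: x ≡ 284 (mod 315).
Verify: 284 mod 9 = 5 ✓, 284 mod 7 = 4 ✓, 284 mod 5 = 4 ✓.

x ≡ 284 (mod 315).


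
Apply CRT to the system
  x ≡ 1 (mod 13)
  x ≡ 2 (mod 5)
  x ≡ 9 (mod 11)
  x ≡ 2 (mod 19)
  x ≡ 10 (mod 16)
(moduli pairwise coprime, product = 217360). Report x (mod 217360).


Product of moduli M = 13 · 5 · 11 · 19 · 16 = 217360.
Merge one congruence at a time:
  Start: x ≡ 1 (mod 13).
  Combine with x ≡ 2 (mod 5); new modulus lcm = 65.
    Write x = 1 + 13·t and substitute into x ≡ 2 (mod 5): 13·t ≡ 2 − 1 = 1 (mod 5).
    Reduce coefficients mod 5: 3·t ≡ 1 (mod 5).
    The inverse of 3 mod 5 is 2 (since 3·2 = 6 = 1·5 + 1), so t ≡ 2·1 = 2 ≡ 2 (mod 5).
    Then x = 1 + 13·2 = 27, valid modulo lcm(13, 5) = 65: x ≡ 27 (mod 65).
  Combine with x ≡ 9 (mod 11); new modulus lcm = 715.
    Write x = 27 + 65·t and substitute into x ≡ 9 (mod 11): 65·t ≡ 9 − 27 = -18 (mod 11).
    Reduce coefficients mod 11: 10·t ≡ 4 (mod 11).
    The inverse of 10 mod 11 is 10 (since 10·10 = 100 = 9·11 + 1), so t ≡ 10·4 = 40 ≡ 7 (mod 11).
    Then x = 27 + 65·7 = 482, valid modulo lcm(65, 11) = 715: x ≡ 482 (mod 715).
  Combine with x ≡ 2 (mod 19); new modulus lcm = 13585.
    Write x = 482 + 715·t and substitute into x ≡ 2 (mod 19): 715·t ≡ 2 − 482 = -480 (mod 19).
    Reduce coefficients mod 19: 12·t ≡ 14 (mod 19).
    The inverse of 12 mod 19 is 8 (since 12·8 = 96 = 5·19 + 1), so t ≡ 8·14 = 112 ≡ 17 (mod 19).
    Then x = 482 + 715·17 = 12637, valid modulo lcm(715, 19) = 13585: x ≡ 12637 (mod 13585).
  Combine with x ≡ 10 (mod 16); new modulus lcm = 217360.
    Write x = 12637 + 13585·t and substitute into x ≡ 10 (mod 16): 13585·t ≡ 10 − 12637 = -12627 (mod 16).
    Reduce coefficients mod 16: 1·t ≡ 13 (mod 16).
    So t ≡ 13 (mod 16).
    Then x = 12637 + 13585·13 = 189242, valid modulo lcm(13585, 16) = 217360: x ≡ 189242 (mod 217360).
Verify against each original: 189242 mod 13 = 1, 189242 mod 5 = 2, 189242 mod 11 = 9, 189242 mod 19 = 2, 189242 mod 16 = 10.

x ≡ 189242 (mod 217360).


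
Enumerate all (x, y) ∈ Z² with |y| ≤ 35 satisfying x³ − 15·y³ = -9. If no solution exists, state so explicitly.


The equation is x³ - 15y³ = -9. For fixed y, x³ = 15·y³ − 9, so a solution requires the RHS to be a perfect cube.
Strategy: iterate y from -35 to 35, compute RHS = 15·y³ − 9, and check whether it is a (positive or negative) perfect cube.
Check small values of y:
  y = 0: RHS = -9 is not a perfect cube.
  y = 1: RHS = 6 is not a perfect cube.
  y = -1: RHS = -24 is not a perfect cube.
  y = 2: RHS = 111 is not a perfect cube.
  y = -2: RHS = -129 is not a perfect cube.
  y = 3: RHS = 396 is not a perfect cube.
  y = -3: RHS = -414 is not a perfect cube.
Continuing the search up to |y| = 35 finds no solutions either.
No (x, y) in the scanned range satisfies the equation.

No integer solutions with |y| ≤ 35.


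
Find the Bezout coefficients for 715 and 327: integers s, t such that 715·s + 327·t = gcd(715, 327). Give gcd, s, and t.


Euclidean algorithm on (715, 327) — divide until remainder is 0:
  715 = 2 · 327 + 61
  327 = 5 · 61 + 22
  61 = 2 · 22 + 17
  22 = 1 · 17 + 5
  17 = 3 · 5 + 2
  5 = 2 · 2 + 1
  2 = 2 · 1 + 0
gcd(715, 327) = 1.
Track Bezout coefficients alongside the remainders: start with r₀ = 715 = a·1 + b·0 (s = 1, t = 0) and r₁ = 327 = a·0 + b·1 (s = 0, t = 1); each new remainder r_{k+1} = r_{k-1} − q_k·r_k inherits s_{k+1} = s_{k-1} − q_k·s_k, t_{k+1} = t_{k-1} − q_k·t_k, so r_k = a·s_k + b·t_k at every step:
  q = 2: r = 61, s = 1 − 2·0 = 1, t = 0 − 2·1 = -2  (check: 715·1 + 327·(-2) = 61)
  q = 5: r = 22, s = 0 − 5·1 = -5, t = 1 − 5·(-2) = 11  (check: 715·(-5) + 327·11 = 22)
  q = 2: r = 17, s = 1 − 2·(-5) = 11, t = -2 − 2·11 = -24  (check: 715·11 + 327·(-24) = 17)
  q = 1: r = 5, s = -5 − 1·11 = -16, t = 11 − 1·(-24) = 35  (check: 715·(-16) + 327·35 = 5)
  q = 3: r = 2, s = 11 − 3·(-16) = 59, t = -24 − 3·35 = -129  (check: 715·59 + 327·(-129) = 2)
  q = 2: r = 1, s = -16 − 2·59 = -134, t = 35 − 2·(-129) = 293  (check: 715·(-134) + 327·293 = 1)
The row with r = 1 (the gcd) gives the Bezout coefficients s = -134, t = 293.
Result: 715 · (-134) + 327 · (293) = 1.

gcd(715, 327) = 1; s = -134, t = 293 (check: 715·(-134) + 327·293 = 1).
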